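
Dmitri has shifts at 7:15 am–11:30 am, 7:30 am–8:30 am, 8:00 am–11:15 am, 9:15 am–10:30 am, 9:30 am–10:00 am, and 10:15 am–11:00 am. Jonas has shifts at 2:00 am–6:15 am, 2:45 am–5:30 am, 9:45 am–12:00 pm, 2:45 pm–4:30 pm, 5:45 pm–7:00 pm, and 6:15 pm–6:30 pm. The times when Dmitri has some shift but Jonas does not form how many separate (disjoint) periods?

A, merged: 7:15 am-11:30 am.
B, merged: 2:00 am-6:15 am, 9:45 am-12:00 pm, 2:45 pm-4:30 pm, 5:45 pm-7:00 pm.
A \ B = 7:15 am-9:45 am.
That is 1 disjoint piece.

1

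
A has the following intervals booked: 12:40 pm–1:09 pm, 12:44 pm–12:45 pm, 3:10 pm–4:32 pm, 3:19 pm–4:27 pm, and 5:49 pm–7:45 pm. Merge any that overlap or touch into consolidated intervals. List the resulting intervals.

12:44 pm-12:45 pm overlaps/touches 12:40 pm-1:09 pm → extend to 12:40 pm-1:09 pm.
3:10 pm-4:32 pm is disjoint → start new block.
3:19 pm-4:27 pm overlaps/touches 3:10 pm-4:32 pm → extend to 3:10 pm-4:32 pm.
5:49 pm-7:45 pm is disjoint → start new block.

12:40 pm-1:09 pm, 3:10 pm-4:32 pm, 5:49 pm-7:45 pm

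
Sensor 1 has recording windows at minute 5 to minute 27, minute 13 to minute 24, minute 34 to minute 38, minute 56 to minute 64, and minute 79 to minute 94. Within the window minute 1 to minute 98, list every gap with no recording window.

Covered (merged): minute 5 to minute 27, minute 34 to minute 38, minute 56 to minute 64, minute 79 to minute 94.
Gaps within minute 1 to minute 98: minute 1 to minute 5, minute 27 to minute 34, minute 38 to minute 56, minute 64 to minute 79, minute 94 to minute 98.

minute 1 to minute 5, minute 27 to minute 34, minute 38 to minute 56, minute 64 to minute 79, minute 94 to minute 98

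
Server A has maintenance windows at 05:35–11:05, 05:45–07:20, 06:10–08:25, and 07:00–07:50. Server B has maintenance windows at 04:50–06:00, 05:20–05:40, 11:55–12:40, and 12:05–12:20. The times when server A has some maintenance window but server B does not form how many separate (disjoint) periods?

1

Merge the first list: 05:35–11:05.
Merge the second list: 04:50–06:00, 11:55–12:40.
A \ B = 06:00–11:05.
That is 1 disjoint piece.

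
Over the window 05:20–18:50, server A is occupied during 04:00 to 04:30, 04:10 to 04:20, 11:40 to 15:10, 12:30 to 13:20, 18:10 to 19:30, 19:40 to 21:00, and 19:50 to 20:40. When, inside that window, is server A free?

05:20–11:40, 15:10–18:10

After merging, the occupied span is 04:00–04:30, 11:40–15:10, 18:10–19:30, 19:40–21:00.
Complement within 05:20–18:50: 05:20–11:40, 15:10–18:10.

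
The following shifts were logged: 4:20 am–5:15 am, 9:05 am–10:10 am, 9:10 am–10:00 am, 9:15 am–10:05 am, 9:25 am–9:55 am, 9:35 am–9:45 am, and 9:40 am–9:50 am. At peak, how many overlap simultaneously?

Walk the sorted start/end points keeping a running depth.
The depth first hits 6 at 9:40 am.

6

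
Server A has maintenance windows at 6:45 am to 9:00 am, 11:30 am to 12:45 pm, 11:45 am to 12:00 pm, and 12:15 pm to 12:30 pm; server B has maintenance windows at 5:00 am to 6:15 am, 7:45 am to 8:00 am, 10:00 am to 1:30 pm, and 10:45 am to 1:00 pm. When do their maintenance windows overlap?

A, merged: 6:45 am–9:00 am, 11:30 am–12:45 pm.
B, merged: 5:00 am–6:15 am, 7:45 am–8:00 am, 10:00 am–1:30 pm.
6:45 am–9:00 am meets the second set on 7:45 am–8:00 am.
11:30 am–12:45 pm meets the second set on 11:30 am–12:45 pm.

7:45 am–8:00 am, 11:30 am–12:45 pm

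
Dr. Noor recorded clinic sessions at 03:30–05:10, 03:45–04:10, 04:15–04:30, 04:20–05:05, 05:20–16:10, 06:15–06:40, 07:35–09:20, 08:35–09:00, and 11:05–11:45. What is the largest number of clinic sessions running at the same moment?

3

At 04:20, 3 of the intervals are simultaneously active.
No point has more.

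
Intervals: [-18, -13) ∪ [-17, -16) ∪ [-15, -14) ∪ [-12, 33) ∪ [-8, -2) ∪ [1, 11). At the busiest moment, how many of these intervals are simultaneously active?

2

Sweep endpoints in order; track running count of active intervals.
Peak of 2 reached at -17.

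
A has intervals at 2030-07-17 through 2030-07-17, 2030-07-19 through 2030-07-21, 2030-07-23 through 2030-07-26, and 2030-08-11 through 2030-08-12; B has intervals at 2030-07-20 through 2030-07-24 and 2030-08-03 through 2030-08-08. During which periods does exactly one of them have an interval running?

2030-07-17 through 2030-07-17, 2030-07-19 through 2030-07-19, 2030-07-22 through 2030-07-22, 2030-07-25 through 2030-07-26, 2030-08-03 through 2030-08-08, 2030-08-11 through 2030-08-12

Only in the first: 2030-07-17 through 2030-07-17, 2030-07-19 through 2030-07-19, 2030-07-25 through 2030-07-26, 2030-08-11 through 2030-08-12.
Only in the second: 2030-07-22 through 2030-07-22, 2030-08-03 through 2030-08-08.
Together these are the periods covered by exactly one.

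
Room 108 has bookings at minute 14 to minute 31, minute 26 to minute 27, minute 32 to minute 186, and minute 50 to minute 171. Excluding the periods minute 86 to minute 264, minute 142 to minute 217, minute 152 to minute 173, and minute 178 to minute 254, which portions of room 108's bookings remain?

Merge the first list: minute 14 to minute 31, minute 32 to minute 186.
Merge the second list: minute 86 to minute 264.
minute 14 to minute 31 is untouched.
minute 32 to minute 186 with B removed leaves minute 32 to minute 86.

minute 14 to minute 31, minute 32 to minute 86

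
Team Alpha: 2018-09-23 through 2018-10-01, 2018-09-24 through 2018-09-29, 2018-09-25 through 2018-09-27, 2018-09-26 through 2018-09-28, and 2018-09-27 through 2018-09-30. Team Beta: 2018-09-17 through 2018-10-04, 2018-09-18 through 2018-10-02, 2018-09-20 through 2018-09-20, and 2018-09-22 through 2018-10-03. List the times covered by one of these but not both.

First set merges to 2018-09-23 through 2018-10-01.
Second set merges to 2018-09-17 through 2018-10-04.
A but not B: none.
B but not A: 2018-09-17 through 2018-09-22, 2018-10-02 through 2018-10-04.
Combining gives A △ B.

2018-09-17 through 2018-09-22, 2018-10-02 through 2018-10-04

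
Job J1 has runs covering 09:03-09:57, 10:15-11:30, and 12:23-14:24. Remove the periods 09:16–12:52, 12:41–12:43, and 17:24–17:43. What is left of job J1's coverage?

B, merged: 09:16–12:52, 17:24–17:43.
09:03–09:57 with B removed leaves 09:03–09:16.
10:15–11:30 lies entirely inside B → drops out.
12:23–14:24 with B removed leaves 12:52–14:24.

09:03–09:16, 12:52–14:24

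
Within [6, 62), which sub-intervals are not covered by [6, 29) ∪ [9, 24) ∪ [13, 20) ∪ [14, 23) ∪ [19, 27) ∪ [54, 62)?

After merging, the occupied span is [6, 29), [54, 62).
Complement within [6, 62): [29, 54).

[29, 54)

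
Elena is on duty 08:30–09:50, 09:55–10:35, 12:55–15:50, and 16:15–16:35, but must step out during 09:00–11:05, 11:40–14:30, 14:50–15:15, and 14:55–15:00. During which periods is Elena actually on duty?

08:30-09:00, 14:30-14:50, 15:15-15:50, 16:15-16:35

B, merged: 09:00-11:05, 11:40-14:30, 14:50-15:15.
08:30-09:50 with B removed leaves 08:30-09:00.
09:55-10:35 lies entirely inside B → drops out.
12:55-15:50 with B removed leaves 14:30-14:50, 15:15-15:50.
16:15-16:35 is untouched.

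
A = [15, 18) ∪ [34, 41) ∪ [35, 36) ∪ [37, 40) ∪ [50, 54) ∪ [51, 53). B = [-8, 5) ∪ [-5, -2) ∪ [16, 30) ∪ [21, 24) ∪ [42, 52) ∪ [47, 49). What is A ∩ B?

First set merges to [15, 18), [34, 41), [50, 54).
Second set merges to [-8, 5), [16, 30), [42, 52).
[15, 18) overlaps B on [16, 18).
[34, 41) falls entirely outside B.
[50, 54) overlaps B on [50, 52).

[16, 18) ∪ [50, 52)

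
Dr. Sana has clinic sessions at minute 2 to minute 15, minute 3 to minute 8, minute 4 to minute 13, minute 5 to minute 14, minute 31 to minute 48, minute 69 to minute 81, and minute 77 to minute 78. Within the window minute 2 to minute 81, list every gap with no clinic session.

The merged coverage is minute 2 to minute 15, minute 31 to minute 48, minute 69 to minute 81.
Complement within minute 2 to minute 81: minute 15 to minute 31, minute 48 to minute 69.

minute 15 to minute 31, minute 48 to minute 69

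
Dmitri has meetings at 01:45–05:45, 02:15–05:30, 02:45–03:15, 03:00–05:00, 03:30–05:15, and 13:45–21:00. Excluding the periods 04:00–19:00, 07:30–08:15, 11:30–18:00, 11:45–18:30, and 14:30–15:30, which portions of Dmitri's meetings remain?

A, merged: 01:45-05:45, 13:45-21:00.
B, merged: 04:00-19:00.
01:45-05:45 \ B = 01:45-04:00.
13:45-21:00 \ B = 19:00-21:00.

01:45-04:00, 19:00-21:00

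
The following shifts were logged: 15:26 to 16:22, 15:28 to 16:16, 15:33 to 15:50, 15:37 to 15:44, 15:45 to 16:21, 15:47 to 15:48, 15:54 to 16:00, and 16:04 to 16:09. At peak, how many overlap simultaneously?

5

At 15:47, 5 of the intervals are simultaneously active.
No point has more.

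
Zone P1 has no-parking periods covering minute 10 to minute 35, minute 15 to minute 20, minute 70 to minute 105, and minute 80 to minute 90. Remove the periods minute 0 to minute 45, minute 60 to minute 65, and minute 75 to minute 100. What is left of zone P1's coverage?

minute 70 to minute 75, minute 100 to minute 105

Merge the first list: minute 10 to minute 35, minute 70 to minute 105.
minute 10 to minute 35 lies entirely inside B → drops out.
minute 70 to minute 105 with B removed leaves minute 70 to minute 75, minute 100 to minute 105.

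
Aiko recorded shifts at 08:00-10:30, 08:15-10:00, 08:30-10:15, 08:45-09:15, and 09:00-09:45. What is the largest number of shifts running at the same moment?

5

Walk the sorted start/end points keeping a running depth.
The depth first hits 5 at 09:00.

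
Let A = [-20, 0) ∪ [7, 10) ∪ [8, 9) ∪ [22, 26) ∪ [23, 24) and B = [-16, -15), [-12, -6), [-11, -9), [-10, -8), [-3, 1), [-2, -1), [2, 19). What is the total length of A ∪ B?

42

First set merges to [-20, 0), [7, 10), [22, 26).
Second set merges to [-16, -15), [-12, -6), [-3, 1), [2, 19).
A ∪ B = [-20, 1), [2, 19), [22, 26).
Total: 21 + 17 + 4 = 42.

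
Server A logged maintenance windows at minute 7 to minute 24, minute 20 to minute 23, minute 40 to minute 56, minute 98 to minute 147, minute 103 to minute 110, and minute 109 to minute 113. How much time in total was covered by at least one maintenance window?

Merged: minute 7 to minute 24, minute 40 to minute 56, minute 98 to minute 147.
Lengths: 17 minutes + 16 minutes + 49 minutes = 82 minutes.

82 minutes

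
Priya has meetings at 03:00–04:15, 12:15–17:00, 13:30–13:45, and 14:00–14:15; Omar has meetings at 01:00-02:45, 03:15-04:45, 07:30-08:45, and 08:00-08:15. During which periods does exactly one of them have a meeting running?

01:00–02:45, 03:00–03:15, 04:15–04:45, 07:30–08:45, 12:15–17:00

Merge the first list: 03:00–04:15, 12:15–17:00.
Merge the second list: 01:00–02:45, 03:15–04:45, 07:30–08:45.
A \ B = 03:00–03:15, 12:15–17:00.
B \ A = 01:00–02:45, 04:15–04:45, 07:30–08:45.
Union of the two gives the symmetric difference.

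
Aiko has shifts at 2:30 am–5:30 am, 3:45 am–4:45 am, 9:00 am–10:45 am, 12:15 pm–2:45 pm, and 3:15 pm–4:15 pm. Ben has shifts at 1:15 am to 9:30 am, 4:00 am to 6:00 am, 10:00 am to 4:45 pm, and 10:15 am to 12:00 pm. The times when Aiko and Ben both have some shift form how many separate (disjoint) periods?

5

First set merges to 2:30 am–5:30 am, 9:00 am–10:45 am, 12:15 pm–2:45 pm, 3:15 pm–4:15 pm.
Second set merges to 1:15 am–9:30 am, 10:00 am–4:45 pm.
A ∩ B = 2:30 am–5:30 am, 9:00 am–9:30 am, 10:00 am–10:45 am, 12:15 pm–2:45 pm, 3:15 pm–4:15 pm.
That is 5 disjoint pieces.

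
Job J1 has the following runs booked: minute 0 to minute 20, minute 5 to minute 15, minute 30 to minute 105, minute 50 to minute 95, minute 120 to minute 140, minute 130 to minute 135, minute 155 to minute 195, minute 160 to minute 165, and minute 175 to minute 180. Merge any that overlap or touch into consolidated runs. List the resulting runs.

minute 5 to minute 15 overlaps/touches minute 0 to minute 20 → extend to minute 0 to minute 20.
minute 30 to minute 105 is disjoint → start new block.
minute 50 to minute 95 overlaps/touches minute 30 to minute 105 → extend to minute 30 to minute 105.
minute 120 to minute 140 is disjoint → start new block.
minute 130 to minute 135 overlaps/touches minute 120 to minute 140 → extend to minute 120 to minute 140.
minute 155 to minute 195 is disjoint → start new block.
minute 160 to minute 165 overlaps/touches minute 155 to minute 195 → extend to minute 155 to minute 195.
minute 175 to minute 180 overlaps/touches minute 155 to minute 195 → extend to minute 155 to minute 195.

minute 0 to minute 20, minute 30 to minute 105, minute 120 to minute 140, minute 155 to minute 195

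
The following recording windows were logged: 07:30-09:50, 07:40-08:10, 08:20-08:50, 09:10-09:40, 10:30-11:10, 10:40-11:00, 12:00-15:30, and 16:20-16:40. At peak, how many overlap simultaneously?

Sweep endpoints in order; track running count of active intervals.
Peak of 2 reached at 07:40.

2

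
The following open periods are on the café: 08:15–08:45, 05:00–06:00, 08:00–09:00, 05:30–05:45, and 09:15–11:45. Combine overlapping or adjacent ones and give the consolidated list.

05:00–06:00, 08:00–09:00, 09:15–11:45

Sort by start: 05:00–06:00, 05:30–05:45, 08:00–09:00, 08:15–08:45, 09:15–11:45.
05:30–05:45 overlaps/touches 05:00–06:00 → extend to 05:00–06:00.
08:00–09:00 is disjoint → start new block.
08:15–08:45 overlaps/touches 08:00–09:00 → extend to 08:00–09:00.
09:15–11:45 is disjoint → start new block.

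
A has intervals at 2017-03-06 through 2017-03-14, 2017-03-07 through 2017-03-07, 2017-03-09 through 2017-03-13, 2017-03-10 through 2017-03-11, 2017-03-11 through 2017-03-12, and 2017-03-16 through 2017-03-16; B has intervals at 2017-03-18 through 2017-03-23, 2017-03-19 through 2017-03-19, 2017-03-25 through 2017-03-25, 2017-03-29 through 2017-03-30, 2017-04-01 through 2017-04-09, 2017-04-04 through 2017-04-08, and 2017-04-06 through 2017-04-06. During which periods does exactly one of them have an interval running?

2017-03-06 through 2017-03-14, 2017-03-16 through 2017-03-16, 2017-03-18 through 2017-03-23, 2017-03-25 through 2017-03-25, 2017-03-29 through 2017-03-30, 2017-04-01 through 2017-04-09

A, merged: 2017-03-06 through 2017-03-14, 2017-03-16 through 2017-03-16.
B, merged: 2017-03-18 through 2017-03-23, 2017-03-25 through 2017-03-25, 2017-03-29 through 2017-03-30, 2017-04-01 through 2017-04-09.
A but not B: 2017-03-06 through 2017-03-14, 2017-03-16 through 2017-03-16.
B but not A: 2017-03-18 through 2017-03-23, 2017-03-25 through 2017-03-25, 2017-03-29 through 2017-03-30, 2017-04-01 through 2017-04-09.
Combining gives A △ B.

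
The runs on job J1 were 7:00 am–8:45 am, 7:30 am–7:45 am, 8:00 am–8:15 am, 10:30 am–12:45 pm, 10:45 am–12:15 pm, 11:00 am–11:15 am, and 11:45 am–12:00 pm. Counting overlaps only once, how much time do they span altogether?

Merged: 7:00 am-8:45 am, 10:30 am-12:45 pm.
Lengths: 1 h 45 min + 2 h 15 min = 4 h.

4 h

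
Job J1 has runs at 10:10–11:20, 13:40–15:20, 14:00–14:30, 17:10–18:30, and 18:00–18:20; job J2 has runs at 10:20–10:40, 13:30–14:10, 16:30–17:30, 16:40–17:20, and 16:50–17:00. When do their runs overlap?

10:20-10:40, 13:40-14:10, 17:10-17:30

A, merged: 10:10-11:20, 13:40-15:20, 17:10-18:30.
B, merged: 10:20-10:40, 13:30-14:10, 16:30-17:30.
10:10-11:20 meets the second set on 10:20-10:40.
13:40-15:20 meets the second set on 13:40-14:10.
17:10-18:30 meets the second set on 17:10-17:30.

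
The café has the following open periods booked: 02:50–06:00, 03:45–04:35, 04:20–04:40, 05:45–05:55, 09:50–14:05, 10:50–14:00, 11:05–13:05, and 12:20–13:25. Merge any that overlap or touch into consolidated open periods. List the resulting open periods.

03:45-04:35 overlaps/touches 02:50-06:00 → extend to 02:50-06:00.
04:20-04:40 overlaps/touches 02:50-06:00 → extend to 02:50-06:00.
05:45-05:55 overlaps/touches 02:50-06:00 → extend to 02:50-06:00.
09:50-14:05 is disjoint → start new block.
10:50-14:00 overlaps/touches 09:50-14:05 → extend to 09:50-14:05.
11:05-13:05 overlaps/touches 09:50-14:05 → extend to 09:50-14:05.
12:20-13:25 overlaps/touches 09:50-14:05 → extend to 09:50-14:05.

02:50-06:00, 09:50-14:05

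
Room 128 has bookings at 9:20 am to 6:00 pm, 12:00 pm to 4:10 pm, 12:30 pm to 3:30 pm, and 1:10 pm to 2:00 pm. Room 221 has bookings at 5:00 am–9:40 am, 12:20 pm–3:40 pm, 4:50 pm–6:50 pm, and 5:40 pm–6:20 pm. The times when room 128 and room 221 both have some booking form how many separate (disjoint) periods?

3

Merge the first list: 9:20 am–6:00 pm.
Merge the second list: 5:00 am–9:40 am, 12:20 pm–3:40 pm, 4:50 pm–6:50 pm.
A ∩ B = 9:20 am–9:40 am, 12:20 pm–3:40 pm, 4:50 pm–6:00 pm.
That is 3 disjoint pieces.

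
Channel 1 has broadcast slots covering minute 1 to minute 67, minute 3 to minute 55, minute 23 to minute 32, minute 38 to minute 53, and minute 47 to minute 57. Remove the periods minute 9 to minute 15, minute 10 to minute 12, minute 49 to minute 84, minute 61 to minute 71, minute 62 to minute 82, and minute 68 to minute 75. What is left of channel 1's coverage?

minute 1 to minute 9, minute 15 to minute 49

First set merges to minute 1 to minute 67.
Second set merges to minute 9 to minute 15, minute 49 to minute 84.
minute 1 to minute 67 with B removed leaves minute 1 to minute 9, minute 15 to minute 49.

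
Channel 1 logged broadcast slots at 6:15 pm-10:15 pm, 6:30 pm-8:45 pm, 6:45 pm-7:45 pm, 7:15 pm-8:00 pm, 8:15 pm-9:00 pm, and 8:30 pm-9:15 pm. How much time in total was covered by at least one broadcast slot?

4 h

Merged: 6:15 pm-10:15 pm.
Length: 4 h.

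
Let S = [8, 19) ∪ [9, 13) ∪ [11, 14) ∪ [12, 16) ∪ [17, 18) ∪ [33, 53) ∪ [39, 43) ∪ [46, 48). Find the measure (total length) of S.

Merged: [8, 19), [33, 53).
Lengths: 11 + 20 = 31.

31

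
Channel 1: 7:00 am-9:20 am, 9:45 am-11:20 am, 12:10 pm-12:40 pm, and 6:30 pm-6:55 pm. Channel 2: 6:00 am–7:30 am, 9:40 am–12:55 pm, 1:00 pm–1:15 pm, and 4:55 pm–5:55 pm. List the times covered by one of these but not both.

6:00 am–7:00 am, 7:30 am–9:20 am, 9:40 am–9:45 am, 11:20 am–12:10 pm, 12:40 pm–12:55 pm, 1:00 pm–1:15 pm, 4:55 pm–5:55 pm, 6:30 pm–6:55 pm

A but not B: 7:30 am–9:20 am, 6:30 pm–6:55 pm.
B but not A: 6:00 am–7:00 am, 9:40 am–9:45 am, 11:20 am–12:10 pm, 12:40 pm–12:55 pm, 1:00 pm–1:15 pm, 4:55 pm–5:55 pm.
Combining gives A △ B.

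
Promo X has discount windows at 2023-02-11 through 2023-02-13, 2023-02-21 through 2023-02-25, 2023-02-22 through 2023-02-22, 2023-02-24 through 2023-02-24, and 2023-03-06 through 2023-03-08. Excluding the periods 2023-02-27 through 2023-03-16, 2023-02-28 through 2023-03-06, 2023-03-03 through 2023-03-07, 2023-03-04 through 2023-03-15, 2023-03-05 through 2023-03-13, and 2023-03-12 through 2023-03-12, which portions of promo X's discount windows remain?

First set merges to 2023-02-11 through 2023-02-13, 2023-02-21 through 2023-02-25, 2023-03-06 through 2023-03-08.
Second set merges to 2023-02-27 through 2023-03-16.
2023-02-11 through 2023-02-13: nothing removed.
2023-02-21 through 2023-02-25: nothing removed.
2023-03-06 through 2023-03-08: entirely removed.

2023-02-11 through 2023-02-13, 2023-02-21 through 2023-02-25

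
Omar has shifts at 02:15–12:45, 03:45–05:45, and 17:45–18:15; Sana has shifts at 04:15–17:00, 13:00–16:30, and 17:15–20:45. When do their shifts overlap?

04:15–12:45, 17:45–18:15

Merge the first list: 02:15–12:45, 17:45–18:15.
Merge the second list: 04:15–17:00, 17:15–20:45.
02:15–12:45 overlaps B on 04:15–12:45.
17:45–18:15 overlaps B on 17:45–18:15.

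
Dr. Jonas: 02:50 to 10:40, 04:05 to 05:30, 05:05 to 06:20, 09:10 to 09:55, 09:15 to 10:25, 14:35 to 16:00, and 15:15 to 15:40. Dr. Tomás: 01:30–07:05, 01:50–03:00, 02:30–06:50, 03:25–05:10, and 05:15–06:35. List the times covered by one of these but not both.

01:30-02:50, 07:05-10:40, 14:35-16:00

First set merges to 02:50-10:40, 14:35-16:00.
Second set merges to 01:30-07:05.
Only in the first: 07:05-10:40, 14:35-16:00.
Only in the second: 01:30-02:50.
Together these are the periods covered by exactly one.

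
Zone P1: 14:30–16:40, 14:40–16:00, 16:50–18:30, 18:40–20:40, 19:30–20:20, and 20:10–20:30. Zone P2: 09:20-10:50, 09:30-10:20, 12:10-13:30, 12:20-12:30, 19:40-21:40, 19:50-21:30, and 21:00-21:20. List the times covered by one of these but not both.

First set merges to 14:30–16:40, 16:50–18:30, 18:40–20:40.
Second set merges to 09:20–10:50, 12:10–13:30, 19:40–21:40.
A but not B: 14:30–16:40, 16:50–18:30, 18:40–19:40.
B but not A: 09:20–10:50, 12:10–13:30, 20:40–21:40.
Combining gives A △ B.

09:20–10:50, 12:10–13:30, 14:30–16:40, 16:50–18:30, 18:40–19:40, 20:40–21:40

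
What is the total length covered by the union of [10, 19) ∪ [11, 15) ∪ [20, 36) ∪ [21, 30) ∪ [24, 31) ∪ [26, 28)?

Merged: [10, 19), [20, 36).
Lengths: 9 + 16 = 25.

25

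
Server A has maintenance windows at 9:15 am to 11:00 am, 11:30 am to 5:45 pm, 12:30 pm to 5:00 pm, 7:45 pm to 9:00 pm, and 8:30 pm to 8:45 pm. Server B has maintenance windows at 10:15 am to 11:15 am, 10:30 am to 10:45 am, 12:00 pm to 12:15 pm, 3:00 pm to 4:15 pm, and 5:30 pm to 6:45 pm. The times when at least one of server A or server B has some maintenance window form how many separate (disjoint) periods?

3

A, merged: 9:15 am–11:00 am, 11:30 am–5:45 pm, 7:45 pm–9:00 pm.
B, merged: 10:15 am–11:15 am, 12:00 pm–12:15 pm, 3:00 pm–4:15 pm, 5:30 pm–6:45 pm.
A ∪ B = 9:15 am–11:15 am, 11:30 am–6:45 pm, 7:45 pm–9:00 pm.
That is 3 disjoint pieces.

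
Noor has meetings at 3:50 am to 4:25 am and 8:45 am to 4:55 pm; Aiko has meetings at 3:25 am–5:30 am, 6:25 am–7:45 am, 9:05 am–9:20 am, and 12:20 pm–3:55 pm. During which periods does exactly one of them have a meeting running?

A but not B: 8:45 am–9:05 am, 9:20 am–12:20 pm, 3:55 pm–4:55 pm.
B but not A: 3:25 am–3:50 am, 4:25 am–5:30 am, 6:25 am–7:45 am.
Combining gives A △ B.

3:25 am–3:50 am, 4:25 am–5:30 am, 6:25 am–7:45 am, 8:45 am–9:05 am, 9:20 am–12:20 pm, 3:55 pm–4:55 pm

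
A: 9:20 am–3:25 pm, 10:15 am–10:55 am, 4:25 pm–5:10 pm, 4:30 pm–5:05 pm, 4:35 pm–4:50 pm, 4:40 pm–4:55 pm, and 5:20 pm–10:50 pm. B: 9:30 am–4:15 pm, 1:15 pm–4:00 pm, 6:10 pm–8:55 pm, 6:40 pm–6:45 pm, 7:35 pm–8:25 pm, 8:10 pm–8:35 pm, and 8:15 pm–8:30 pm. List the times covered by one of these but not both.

First set merges to 9:20 am-3:25 pm, 4:25 pm-5:10 pm, 5:20 pm-10:50 pm.
Second set merges to 9:30 am-4:15 pm, 6:10 pm-8:55 pm.
A but not B: 9:20 am-9:30 am, 4:25 pm-5:10 pm, 5:20 pm-6:10 pm, 8:55 pm-10:50 pm.
B but not A: 3:25 pm-4:15 pm.
Combining gives A △ B.

9:20 am-9:30 am, 3:25 pm-4:15 pm, 4:25 pm-5:10 pm, 5:20 pm-6:10 pm, 8:55 pm-10:50 pm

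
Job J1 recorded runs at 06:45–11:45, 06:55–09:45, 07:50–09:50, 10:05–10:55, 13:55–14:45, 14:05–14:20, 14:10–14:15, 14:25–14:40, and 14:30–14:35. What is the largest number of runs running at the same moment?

3

Sweep endpoints in order; track running count of active intervals.
Peak of 3 reached at 07:50.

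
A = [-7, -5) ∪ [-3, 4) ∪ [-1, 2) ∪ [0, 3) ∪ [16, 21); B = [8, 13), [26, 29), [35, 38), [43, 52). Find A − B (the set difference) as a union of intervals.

[-7, -5) ∪ [-3, 4) ∪ [16, 21)

Merge the first list: [-7, -5), [-3, 4), [16, 21).
[-7, -5): nothing removed.
[-3, 4): nothing removed.
[16, 21): nothing removed.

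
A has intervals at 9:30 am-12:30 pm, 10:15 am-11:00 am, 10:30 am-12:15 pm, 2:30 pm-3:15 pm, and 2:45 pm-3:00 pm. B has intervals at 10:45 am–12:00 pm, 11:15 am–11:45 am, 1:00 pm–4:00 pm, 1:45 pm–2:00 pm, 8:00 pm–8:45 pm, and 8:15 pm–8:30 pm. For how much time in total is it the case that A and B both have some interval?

2 h

First set merges to 9:30 am–12:30 pm, 2:30 pm–3:15 pm.
Second set merges to 10:45 am–12:00 pm, 1:00 pm–4:00 pm, 8:00 pm–8:45 pm.
A ∩ B = 10:45 am–12:00 pm, 2:30 pm–3:15 pm.
Total: 1 h 15 min + 45 min = 2 h.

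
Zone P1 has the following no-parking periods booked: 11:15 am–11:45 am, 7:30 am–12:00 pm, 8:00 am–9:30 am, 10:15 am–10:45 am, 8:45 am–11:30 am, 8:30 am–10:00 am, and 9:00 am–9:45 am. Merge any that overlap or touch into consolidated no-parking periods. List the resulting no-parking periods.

Sort by start: 7:30 am–12:00 pm, 8:00 am–9:30 am, 8:30 am–10:00 am, 8:45 am–11:30 am, 9:00 am–9:45 am, 10:15 am–10:45 am, 11:15 am–11:45 am.
8:00 am–9:30 am overlaps/touches 7:30 am–12:00 pm → extend to 7:30 am–12:00 pm.
8:30 am–10:00 am overlaps/touches 7:30 am–12:00 pm → extend to 7:30 am–12:00 pm.
8:45 am–11:30 am overlaps/touches 7:30 am–12:00 pm → extend to 7:30 am–12:00 pm.
9:00 am–9:45 am overlaps/touches 7:30 am–12:00 pm → extend to 7:30 am–12:00 pm.
10:15 am–10:45 am overlaps/touches 7:30 am–12:00 pm → extend to 7:30 am–12:00 pm.
11:15 am–11:45 am overlaps/touches 7:30 am–12:00 pm → extend to 7:30 am–12:00 pm.

7:30 am–12:00 pm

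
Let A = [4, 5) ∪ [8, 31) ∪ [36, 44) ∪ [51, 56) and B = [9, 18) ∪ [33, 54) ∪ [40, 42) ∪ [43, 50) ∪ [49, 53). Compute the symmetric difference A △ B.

[4, 5) ∪ [8, 9) ∪ [18, 31) ∪ [33, 36) ∪ [44, 51) ∪ [54, 56)

Merge the second list: [9, 18), [33, 54).
A but not B: [4, 5), [8, 9), [18, 31), [54, 56).
B but not A: [33, 36), [44, 51).
Combining gives A △ B.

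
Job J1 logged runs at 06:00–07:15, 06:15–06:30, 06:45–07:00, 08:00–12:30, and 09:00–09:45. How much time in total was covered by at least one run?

Merged: 06:00–07:15, 08:00–12:30.
Lengths: 1 h 15 min + 4 h 30 min = 5 h 45 min.

5 h 45 min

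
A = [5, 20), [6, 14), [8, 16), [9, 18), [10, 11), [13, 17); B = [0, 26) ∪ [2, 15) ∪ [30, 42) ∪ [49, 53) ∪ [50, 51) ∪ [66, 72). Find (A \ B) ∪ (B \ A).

[0, 5) ∪ [20, 26) ∪ [30, 42) ∪ [49, 53) ∪ [66, 72)

Merge the first list: [5, 20).
Merge the second list: [0, 26), [30, 42), [49, 53), [66, 72).
Only in the first: none.
Only in the second: [0, 5), [20, 26), [30, 42), [49, 53), [66, 72).
Together these are the periods covered by exactly one.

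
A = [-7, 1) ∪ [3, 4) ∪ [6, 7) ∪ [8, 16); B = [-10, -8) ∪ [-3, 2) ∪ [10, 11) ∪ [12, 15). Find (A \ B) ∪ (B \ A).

[-10, -8) ∪ [-7, -3) ∪ [1, 2) ∪ [3, 4) ∪ [6, 7) ∪ [8, 10) ∪ [11, 12) ∪ [15, 16)

A but not B: [-7, -3), [3, 4), [6, 7), [8, 10), [11, 12), [15, 16).
B but not A: [-10, -8), [1, 2).
Combining gives A △ B.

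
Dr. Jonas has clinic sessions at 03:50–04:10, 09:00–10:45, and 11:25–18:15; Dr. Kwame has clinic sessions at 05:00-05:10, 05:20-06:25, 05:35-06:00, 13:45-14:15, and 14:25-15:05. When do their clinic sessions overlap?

13:45–14:15, 14:25–15:05

B, merged: 05:00–05:10, 05:20–06:25, 13:45–14:15, 14:25–15:05.
03:50–04:10: no overlap with the second set.
09:00–10:45: no overlap with the second set.
11:25–18:15 meets the second set on 13:45–14:15, 14:25–15:05.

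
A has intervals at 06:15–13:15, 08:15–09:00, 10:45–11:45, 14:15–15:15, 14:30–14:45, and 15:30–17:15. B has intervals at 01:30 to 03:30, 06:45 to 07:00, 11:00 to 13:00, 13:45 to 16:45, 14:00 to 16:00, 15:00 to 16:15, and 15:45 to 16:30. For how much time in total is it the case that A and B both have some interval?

First set merges to 06:15–13:15, 14:15–15:15, 15:30–17:15.
Second set merges to 01:30–03:30, 06:45–07:00, 11:00–13:00, 13:45–16:45.
A ∩ B = 06:45–07:00, 11:00–13:00, 14:15–15:15, 15:30–16:45.
Total: 15 min + 2 h + 1 h + 1 h 15 min = 4 h 30 min.

4 h 30 min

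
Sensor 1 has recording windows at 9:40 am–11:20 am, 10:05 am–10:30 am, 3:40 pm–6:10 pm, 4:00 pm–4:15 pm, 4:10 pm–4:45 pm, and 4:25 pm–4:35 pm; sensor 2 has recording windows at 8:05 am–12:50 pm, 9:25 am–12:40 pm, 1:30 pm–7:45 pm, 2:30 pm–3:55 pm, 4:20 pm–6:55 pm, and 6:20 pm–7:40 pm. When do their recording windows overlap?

First set merges to 9:40 am-11:20 am, 3:40 pm-6:10 pm.
Second set merges to 8:05 am-12:50 pm, 1:30 pm-7:45 pm.
9:40 am-11:20 am meets the second set on 9:40 am-11:20 am.
3:40 pm-6:10 pm meets the second set on 3:40 pm-6:10 pm.

9:40 am-11:20 am, 3:40 pm-6:10 pm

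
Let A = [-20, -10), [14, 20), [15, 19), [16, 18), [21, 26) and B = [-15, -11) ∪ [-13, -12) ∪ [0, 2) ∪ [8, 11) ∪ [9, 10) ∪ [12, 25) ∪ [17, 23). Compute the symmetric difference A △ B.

First set merges to [-20, -10), [14, 20), [21, 26).
Second set merges to [-15, -11), [0, 2), [8, 11), [12, 25).
A \ B = [-20, -15), [-11, -10), [25, 26).
B \ A = [0, 2), [8, 11), [12, 14), [20, 21).
Union of the two gives the symmetric difference.

[-20, -15) ∪ [-11, -10) ∪ [0, 2) ∪ [8, 11) ∪ [12, 14) ∪ [20, 21) ∪ [25, 26)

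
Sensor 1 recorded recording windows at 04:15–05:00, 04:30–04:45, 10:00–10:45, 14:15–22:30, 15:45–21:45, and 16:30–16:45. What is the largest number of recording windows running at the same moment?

3

Sweep endpoints in order; track running count of active intervals.
Peak of 3 reached at 16:30.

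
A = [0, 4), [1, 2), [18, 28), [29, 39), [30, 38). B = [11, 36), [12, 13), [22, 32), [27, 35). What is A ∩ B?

[18, 28) ∪ [29, 36)

First set merges to [0, 4), [18, 28), [29, 39).
Second set merges to [11, 36).
[0, 4) falls entirely outside B.
[18, 28) overlaps B on [18, 28).
[29, 39) overlaps B on [29, 36).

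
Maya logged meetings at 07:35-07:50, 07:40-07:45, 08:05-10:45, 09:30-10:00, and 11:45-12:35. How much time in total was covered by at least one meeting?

3 h 45 min

Merged: 07:35–07:50, 08:05–10:45, 11:45–12:35.
Lengths: 15 min + 2 h 40 min + 50 min = 3 h 45 min.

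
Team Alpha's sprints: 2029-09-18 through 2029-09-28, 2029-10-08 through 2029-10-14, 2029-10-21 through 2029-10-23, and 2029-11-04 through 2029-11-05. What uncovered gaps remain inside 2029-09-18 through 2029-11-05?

After merging, the occupied span is 2029-09-18 through 2029-09-28, 2029-10-08 through 2029-10-14, 2029-10-21 through 2029-10-23, 2029-11-04 through 2029-11-05.
Complement within 2029-09-18 through 2029-11-05: 2029-09-29 through 2029-10-07, 2029-10-15 through 2029-10-20, 2029-10-24 through 2029-11-03.

2029-09-29 through 2029-10-07, 2029-10-15 through 2029-10-20, 2029-10-24 through 2029-11-03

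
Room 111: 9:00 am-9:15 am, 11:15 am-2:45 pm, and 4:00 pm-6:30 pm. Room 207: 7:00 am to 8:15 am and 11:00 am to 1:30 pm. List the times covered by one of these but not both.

7:00 am–8:15 am, 9:00 am–9:15 am, 11:00 am–11:15 am, 1:30 pm–2:45 pm, 4:00 pm–6:30 pm

Only in the first: 9:00 am–9:15 am, 1:30 pm–2:45 pm, 4:00 pm–6:30 pm.
Only in the second: 7:00 am–8:15 am, 11:00 am–11:15 am.
Together these are the periods covered by exactly one.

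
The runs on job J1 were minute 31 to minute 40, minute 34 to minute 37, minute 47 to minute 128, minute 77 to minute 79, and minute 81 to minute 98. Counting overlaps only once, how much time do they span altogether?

90 minutes

Merged: minute 31 to minute 40, minute 47 to minute 128.
Lengths: 9 minutes + 81 minutes = 90 minutes.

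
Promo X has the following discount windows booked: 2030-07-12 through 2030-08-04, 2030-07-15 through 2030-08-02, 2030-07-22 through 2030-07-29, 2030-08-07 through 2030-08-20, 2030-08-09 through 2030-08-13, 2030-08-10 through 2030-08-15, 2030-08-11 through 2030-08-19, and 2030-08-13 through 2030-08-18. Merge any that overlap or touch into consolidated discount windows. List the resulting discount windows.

2030-07-15 through 2030-08-02 overlaps/touches 2030-07-12 through 2030-08-04 → extend to 2030-07-12 through 2030-08-04.
2030-07-22 through 2030-07-29 overlaps/touches 2030-07-12 through 2030-08-04 → extend to 2030-07-12 through 2030-08-04.
2030-08-07 through 2030-08-20 is disjoint → start new block.
2030-08-09 through 2030-08-13 overlaps/touches 2030-08-07 through 2030-08-20 → extend to 2030-08-07 through 2030-08-20.
2030-08-10 through 2030-08-15 overlaps/touches 2030-08-07 through 2030-08-20 → extend to 2030-08-07 through 2030-08-20.
2030-08-11 through 2030-08-19 overlaps/touches 2030-08-07 through 2030-08-20 → extend to 2030-08-07 through 2030-08-20.
2030-08-13 through 2030-08-18 overlaps/touches 2030-08-07 through 2030-08-20 → extend to 2030-08-07 through 2030-08-20.

2030-07-12 through 2030-08-04, 2030-08-07 through 2030-08-20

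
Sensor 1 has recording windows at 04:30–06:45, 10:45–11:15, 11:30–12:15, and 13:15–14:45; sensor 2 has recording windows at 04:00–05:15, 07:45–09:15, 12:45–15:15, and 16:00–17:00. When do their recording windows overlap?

04:30–05:15, 13:15–14:45

04:30–06:45 meets the second set on 04:30–05:15.
10:45–11:15: no overlap with the second set.
11:30–12:15: no overlap with the second set.
13:15–14:45 meets the second set on 13:15–14:45.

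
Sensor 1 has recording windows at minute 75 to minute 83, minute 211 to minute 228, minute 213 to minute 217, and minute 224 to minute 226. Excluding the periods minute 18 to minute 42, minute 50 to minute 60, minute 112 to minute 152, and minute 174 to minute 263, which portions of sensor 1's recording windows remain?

minute 75 to minute 83

First set merges to minute 75 to minute 83, minute 211 to minute 228.
minute 75 to minute 83: nothing removed.
minute 211 to minute 228: entirely removed.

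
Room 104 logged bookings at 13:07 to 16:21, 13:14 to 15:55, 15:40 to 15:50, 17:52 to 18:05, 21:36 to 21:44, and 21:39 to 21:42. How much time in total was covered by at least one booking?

3 h 35 min

Merged: 13:07-16:21, 17:52-18:05, 21:36-21:44.
Lengths: 3 h 14 min + 13 min + 8 min = 3 h 35 min.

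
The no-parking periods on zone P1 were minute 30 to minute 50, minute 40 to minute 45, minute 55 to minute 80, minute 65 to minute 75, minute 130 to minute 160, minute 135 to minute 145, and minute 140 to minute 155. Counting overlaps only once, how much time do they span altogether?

Merged: minute 30 to minute 50, minute 55 to minute 80, minute 130 to minute 160.
Lengths: 20 minutes + 25 minutes + 30 minutes = 75 minutes.

75 minutes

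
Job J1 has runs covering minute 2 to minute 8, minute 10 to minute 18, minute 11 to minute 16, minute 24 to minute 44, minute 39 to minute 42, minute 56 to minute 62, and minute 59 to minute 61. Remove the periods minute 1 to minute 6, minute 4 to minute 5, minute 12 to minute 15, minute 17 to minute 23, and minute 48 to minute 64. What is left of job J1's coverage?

minute 6 to minute 8, minute 10 to minute 12, minute 15 to minute 17, minute 24 to minute 44

A, merged: minute 2 to minute 8, minute 10 to minute 18, minute 24 to minute 44, minute 56 to minute 62.
B, merged: minute 1 to minute 6, minute 12 to minute 15, minute 17 to minute 23, minute 48 to minute 64.
minute 2 to minute 8 minus B → minute 6 to minute 8.
minute 10 to minute 18 minus B → minute 10 to minute 12, minute 15 to minute 17.
minute 24 to minute 44: no B overlap → unchanged.
minute 56 to minute 62: fully covered by B → removed.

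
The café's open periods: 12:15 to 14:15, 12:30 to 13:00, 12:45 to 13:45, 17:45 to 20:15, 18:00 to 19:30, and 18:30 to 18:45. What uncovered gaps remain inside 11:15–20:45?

After merging, the occupied span is 12:15–14:15, 17:45–20:15.
Uncovered inside 11:15–20:45: 11:15–12:15, 14:15–17:45, 20:15–20:45.

11:15–12:15, 14:15–17:45, 20:15–20:45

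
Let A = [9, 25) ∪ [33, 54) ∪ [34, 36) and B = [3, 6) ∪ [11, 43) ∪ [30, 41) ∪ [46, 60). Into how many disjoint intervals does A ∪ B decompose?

2

Merge the first list: [9, 25), [33, 54).
Merge the second list: [3, 6), [11, 43), [46, 60).
A ∪ B = [3, 6), [9, 60).
That is 2 disjoint pieces.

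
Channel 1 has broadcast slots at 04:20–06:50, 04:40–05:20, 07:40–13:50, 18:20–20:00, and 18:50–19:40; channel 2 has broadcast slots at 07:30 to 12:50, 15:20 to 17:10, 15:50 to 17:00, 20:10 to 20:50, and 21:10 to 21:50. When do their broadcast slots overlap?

07:40–12:50

First set merges to 04:20–06:50, 07:40–13:50, 18:20–20:00.
Second set merges to 07:30–12:50, 15:20–17:10, 20:10–20:50, 21:10–21:50.
04:20–06:50 falls entirely outside B.
07:40–13:50 overlaps B on 07:40–12:50.
18:20–20:00 falls entirely outside B.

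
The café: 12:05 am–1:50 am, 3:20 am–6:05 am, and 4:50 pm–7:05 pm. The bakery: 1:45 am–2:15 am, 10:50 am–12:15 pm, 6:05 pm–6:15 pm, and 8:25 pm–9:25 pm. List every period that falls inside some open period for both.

1:45 am–1:50 am, 6:05 pm–6:15 pm

12:05 am–1:50 am overlaps B on 1:45 am–1:50 am.
3:20 am–6:05 am falls entirely outside B.
4:50 pm–7:05 pm overlaps B on 6:05 pm–6:15 pm.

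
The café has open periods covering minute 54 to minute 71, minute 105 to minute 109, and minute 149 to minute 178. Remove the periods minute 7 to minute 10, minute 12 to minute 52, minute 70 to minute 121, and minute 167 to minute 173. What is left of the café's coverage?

minute 54 to minute 71 \ B = minute 54 to minute 70.
minute 105 to minute 109: entirely removed.
minute 149 to minute 178 \ B = minute 149 to minute 167, minute 173 to minute 178.

minute 54 to minute 70, minute 149 to minute 167, minute 173 to minute 178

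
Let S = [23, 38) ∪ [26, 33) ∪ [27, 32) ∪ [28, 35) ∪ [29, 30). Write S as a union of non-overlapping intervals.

[23, 38)

[26, 33) overlaps/touches [23, 38) → extend to [23, 38).
[27, 32) overlaps/touches [23, 38) → extend to [23, 38).
[28, 35) overlaps/touches [23, 38) → extend to [23, 38).
[29, 30) overlaps/touches [23, 38) → extend to [23, 38).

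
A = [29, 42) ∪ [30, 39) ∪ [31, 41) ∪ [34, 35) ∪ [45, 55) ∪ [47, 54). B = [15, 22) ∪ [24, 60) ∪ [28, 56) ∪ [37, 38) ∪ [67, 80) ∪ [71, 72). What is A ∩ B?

[29, 42) ∪ [45, 55)

First set merges to [29, 42), [45, 55).
Second set merges to [15, 22), [24, 60), [67, 80).
[29, 42) meets the second set on [29, 42).
[45, 55) meets the second set on [45, 55).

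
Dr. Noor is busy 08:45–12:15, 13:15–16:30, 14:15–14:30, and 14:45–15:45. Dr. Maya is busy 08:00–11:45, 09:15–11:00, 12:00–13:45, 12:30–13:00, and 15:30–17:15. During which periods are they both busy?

08:45–11:45, 12:00–12:15, 13:15–13:45, 15:30–16:30

A, merged: 08:45–12:15, 13:15–16:30.
B, merged: 08:00–11:45, 12:00–13:45, 15:30–17:15.
08:45–12:15 ∩ B → 08:45–11:45, 12:00–12:15.
13:15–16:30 ∩ B → 13:15–13:45, 15:30–16:30.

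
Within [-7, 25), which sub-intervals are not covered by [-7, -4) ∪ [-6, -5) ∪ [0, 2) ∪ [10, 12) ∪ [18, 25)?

[-4, 0) ∪ [2, 10) ∪ [12, 18)

The merged coverage is [-7, -4), [0, 2), [10, 12), [18, 25).
Gaps within [-7, 25): [-4, 0), [2, 10), [12, 18).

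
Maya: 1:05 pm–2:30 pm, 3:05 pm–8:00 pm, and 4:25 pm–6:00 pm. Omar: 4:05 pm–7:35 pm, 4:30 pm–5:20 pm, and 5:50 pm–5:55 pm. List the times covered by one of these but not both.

First set merges to 1:05 pm-2:30 pm, 3:05 pm-8:00 pm.
Second set merges to 4:05 pm-7:35 pm.
Only in the first: 1:05 pm-2:30 pm, 3:05 pm-4:05 pm, 7:35 pm-8:00 pm.
Only in the second: none.
Together these are the periods covered by exactly one.

1:05 pm-2:30 pm, 3:05 pm-4:05 pm, 7:35 pm-8:00 pm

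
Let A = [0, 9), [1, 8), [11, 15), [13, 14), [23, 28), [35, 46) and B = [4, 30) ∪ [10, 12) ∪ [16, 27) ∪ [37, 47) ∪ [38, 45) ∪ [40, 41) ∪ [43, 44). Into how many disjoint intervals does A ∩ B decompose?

Merge the first list: [0, 9), [11, 15), [23, 28), [35, 46).
Merge the second list: [4, 30), [37, 47).
A ∩ B = [4, 9), [11, 15), [23, 28), [37, 46).
That is 4 disjoint pieces.

4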